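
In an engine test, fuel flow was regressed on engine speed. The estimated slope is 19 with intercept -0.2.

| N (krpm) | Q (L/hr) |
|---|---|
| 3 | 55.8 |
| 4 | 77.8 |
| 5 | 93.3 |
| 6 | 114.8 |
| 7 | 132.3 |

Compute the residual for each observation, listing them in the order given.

N=3: Q̂ = -0.2 + 19·3 = 56.8; r = 55.8 − 56.8 = -1
N=4: Q̂ = -0.2 + 19·4 = 75.8; r = 77.8 − 75.8 = 2
N=5: Q̂ = -0.2 + 19·5 = 94.8; r = 93.3 − 94.8 = -1.5
N=6: Q̂ = -0.2 + 19·6 = 113.8; r = 114.8 − 113.8 = 1
N=7: Q̂ = -0.2 + 19·7 = 132.8; r = 132.3 − 132.8 = -0.5

-1, 2, -1.5, 1, -0.5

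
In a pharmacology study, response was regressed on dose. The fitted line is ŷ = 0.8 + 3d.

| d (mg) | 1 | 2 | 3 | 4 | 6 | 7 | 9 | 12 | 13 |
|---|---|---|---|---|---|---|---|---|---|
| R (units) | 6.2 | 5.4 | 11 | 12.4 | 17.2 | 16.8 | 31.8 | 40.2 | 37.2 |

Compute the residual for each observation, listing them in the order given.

2.4, -1.4, 1.2, -0.4, -1.6, -5, 4, 3.4, -2.6

d=1: ŷ = 0.8 + 3·1 = 3.8; e = 6.2 − 3.8 = 2.4
d=2: ŷ = 0.8 + 3·2 = 6.8; e = 5.4 − 6.8 = -1.4
d=3: ŷ = 0.8 + 3·3 = 9.8; e = 11 − 9.8 = 1.2
d=4: ŷ = 0.8 + 3·4 = 12.8; e = 12.4 − 12.8 = -0.4
d=6: ŷ = 0.8 + 3·6 = 18.8; e = 17.2 − 18.8 = -1.6
d=7: ŷ = 0.8 + 3·7 = 21.8; e = 16.8 − 21.8 = -5
d=9: ŷ = 0.8 + 3·9 = 27.8; e = 31.8 − 27.8 = 4
d=12: ŷ = 0.8 + 3·12 = 36.8; e = 40.2 − 36.8 = 3.4
d=13: ŷ = 0.8 + 3·13 = 39.8; e = 37.2 − 39.8 = -2.6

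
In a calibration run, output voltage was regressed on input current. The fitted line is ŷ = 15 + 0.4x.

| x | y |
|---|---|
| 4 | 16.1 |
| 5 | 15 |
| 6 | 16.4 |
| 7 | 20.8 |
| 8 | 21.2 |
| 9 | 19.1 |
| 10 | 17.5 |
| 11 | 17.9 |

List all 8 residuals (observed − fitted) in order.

x=4: ŷ = 15 + 0.4·4 = 16.6; e = 16.1 − 16.6 = -0.5
x=5: ŷ = 15 + 0.4·5 = 17; e = 15 − 17 = -2
x=6: ŷ = 15 + 0.4·6 = 17.4; e = 16.4 − 17.4 = -1
x=7: ŷ = 15 + 0.4·7 = 17.8; e = 20.8 − 17.8 = 3
x=8: ŷ = 15 + 0.4·8 = 18.2; e = 21.2 − 18.2 = 3
x=9: ŷ = 15 + 0.4·9 = 18.6; e = 19.1 − 18.6 = 0.5
x=10: ŷ = 15 + 0.4·10 = 19; e = 17.5 − 19 = -1.5
x=11: ŷ = 15 + 0.4·11 = 19.4; e = 17.9 − 19.4 = -1.5

-0.5, -2, -1, 3, 3, 0.5, -1.5, -1.5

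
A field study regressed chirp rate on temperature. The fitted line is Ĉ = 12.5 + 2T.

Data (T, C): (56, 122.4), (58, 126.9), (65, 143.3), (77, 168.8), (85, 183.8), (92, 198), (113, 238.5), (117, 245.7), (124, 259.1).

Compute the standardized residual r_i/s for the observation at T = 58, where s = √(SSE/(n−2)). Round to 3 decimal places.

T=56: Ĉ = 12.5 + 2·56 = 124.5; r = 122.4 − 124.5 = -2.1
T=58: Ĉ = 12.5 + 2·58 = 128.5; r = 126.9 − 128.5 = -1.6
T=65: Ĉ = 12.5 + 2·65 = 142.5; r = 143.3 − 142.5 = 0.8
T=77: Ĉ = 12.5 + 2·77 = 166.5; r = 168.8 − 166.5 = 2.3
T=85: Ĉ = 12.5 + 2·85 = 182.5; r = 183.8 − 182.5 = 1.3
T=92: Ĉ = 12.5 + 2·92 = 196.5; r = 198 − 196.5 = 1.5
T=113: Ĉ = 12.5 + 2·113 = 238.5; r = 238.5 − 238.5 = 0
T=117: Ĉ = 12.5 + 2·117 = 246.5; r = 245.7 − 246.5 = -0.8
T=124: Ĉ = 12.5 + 2·124 = 260.5; r = 259.1 − 260.5 = -1.4
SSE = 4.41 + 2.56 + 0.64 + 5.29 + 1.69 + 2.25 + 0 + 0.64 + 1.96 = 19.44
s = √(19.44/7) = 1.66648
r/s = -1.6 / 1.66648 = -0.960

-0.960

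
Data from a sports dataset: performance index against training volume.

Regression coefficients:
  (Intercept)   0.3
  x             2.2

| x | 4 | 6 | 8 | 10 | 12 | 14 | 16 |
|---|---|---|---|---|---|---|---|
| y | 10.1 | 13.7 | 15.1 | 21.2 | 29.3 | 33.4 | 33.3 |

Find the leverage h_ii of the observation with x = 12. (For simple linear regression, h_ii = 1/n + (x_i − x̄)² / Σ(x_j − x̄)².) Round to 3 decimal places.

h = 0.179

x̄ = (4 + 6 + 8 + 10 + 12 + 14 + 16)/7 = 10
Σ(x − x̄)² = 36 + 16 + 4 + 0 + 4 + 16 + 36 = 112
h = 1/7 + (2)²/112 = 0.142857 + 0.0357143 = 0.179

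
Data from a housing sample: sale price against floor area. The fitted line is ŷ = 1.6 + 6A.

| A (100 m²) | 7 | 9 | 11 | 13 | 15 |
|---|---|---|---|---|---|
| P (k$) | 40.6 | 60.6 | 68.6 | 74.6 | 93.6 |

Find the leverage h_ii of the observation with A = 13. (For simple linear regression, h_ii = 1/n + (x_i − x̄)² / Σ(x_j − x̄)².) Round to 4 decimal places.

Ā = (7 + 9 + 11 + 13 + 15)/5 = 11
Σ(A − Ā)² = 16 + 4 + 0 + 4 + 16 = 40
h = 1/5 + (2)²/40 = 0.2 + 0.1 = 0.3000

h = 0.3000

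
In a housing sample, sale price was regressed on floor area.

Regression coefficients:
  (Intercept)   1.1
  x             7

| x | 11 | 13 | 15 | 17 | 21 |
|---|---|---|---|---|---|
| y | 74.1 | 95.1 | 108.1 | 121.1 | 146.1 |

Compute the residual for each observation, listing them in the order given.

-4, 3, 2, 1, -2

x=11: ŷ = 1.1 + 7·11 = 78.1; r = 74.1 − 78.1 = -4
x=13: ŷ = 1.1 + 7·13 = 92.1; r = 95.1 − 92.1 = 3
x=15: ŷ = 1.1 + 7·15 = 106.1; r = 108.1 − 106.1 = 2
x=17: ŷ = 1.1 + 7·17 = 120.1; r = 121.1 − 120.1 = 1
x=21: ŷ = 1.1 + 7·21 = 148.1; r = 146.1 − 148.1 = -2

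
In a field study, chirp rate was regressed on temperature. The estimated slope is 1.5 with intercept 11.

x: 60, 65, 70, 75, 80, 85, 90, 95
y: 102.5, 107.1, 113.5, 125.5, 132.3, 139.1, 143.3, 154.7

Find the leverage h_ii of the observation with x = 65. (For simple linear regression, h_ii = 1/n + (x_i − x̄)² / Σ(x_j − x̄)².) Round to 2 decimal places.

h = 0.27

x̄ = (60 + 65 + 70 + 75 + 80 + 85 + 90 + 95)/8 = 77.5
Σ(x − x̄)² = 306.25 + 156.25 + 56.25 + 6.25 + 6.25 + 56.25 + 156.25 + 306.25 = 1050
h = 1/8 + (-12.5)²/1050 = 0.125 + 0.14881 = 0.27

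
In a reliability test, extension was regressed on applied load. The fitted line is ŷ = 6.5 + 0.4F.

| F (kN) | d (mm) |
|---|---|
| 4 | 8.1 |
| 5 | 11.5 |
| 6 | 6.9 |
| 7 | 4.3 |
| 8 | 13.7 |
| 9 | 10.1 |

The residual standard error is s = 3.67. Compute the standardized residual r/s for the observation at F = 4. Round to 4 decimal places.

0.0000

ŷ = 6.5 + 0.4·4 = 8.1
r = 8.1 − 8.1 = 0
r/s = 0 / 3.67 = 0.0000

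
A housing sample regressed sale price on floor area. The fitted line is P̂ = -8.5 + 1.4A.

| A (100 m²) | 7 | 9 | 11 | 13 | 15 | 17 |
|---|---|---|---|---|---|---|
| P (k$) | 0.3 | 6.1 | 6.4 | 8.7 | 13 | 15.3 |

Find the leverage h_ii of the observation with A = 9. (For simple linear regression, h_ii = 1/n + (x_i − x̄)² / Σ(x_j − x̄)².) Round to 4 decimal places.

Ā = (7 + 9 + 11 + 13 + 15 + 17)/6 = 12
Σ(A − Ā)² = 25 + 9 + 1 + 1 + 9 + 25 = 70
h = 1/6 + (-3)²/70 = 0.166667 + 0.128571 = 0.2952

h = 0.2952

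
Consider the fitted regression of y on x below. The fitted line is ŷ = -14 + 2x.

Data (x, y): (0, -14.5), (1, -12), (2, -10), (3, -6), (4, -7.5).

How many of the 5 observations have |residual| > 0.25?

x=0: ŷ = -14 + 2·0 = -14; r = -14.5 − (-14) = -0.5
x=1: ŷ = -14 + 2·1 = -12; r = -12 − (-12) = 0
x=2: ŷ = -14 + 2·2 = -10; r = -10 − (-10) = 0
x=3: ŷ = -14 + 2·3 = -8; r = -6 − (-8) = 2
x=4: ŷ = -14 + 2·4 = -6; r = -7.5 − (-6) = -1.5
|r| > 0.25: x=0 (|r|=0.5), x=3 (|r|=2), x=4 (|r|=1.5) → 3

3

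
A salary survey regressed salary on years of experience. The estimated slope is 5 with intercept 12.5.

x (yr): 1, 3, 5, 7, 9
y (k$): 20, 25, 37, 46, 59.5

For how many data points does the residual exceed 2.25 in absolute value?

2

x=1: ŷ = 12.5 + 5·1 = 17.5; e = 20 − 17.5 = 2.5
x=3: ŷ = 12.5 + 5·3 = 27.5; e = 25 − 27.5 = -2.5
x=5: ŷ = 12.5 + 5·5 = 37.5; e = 37 − 37.5 = -0.5
x=7: ŷ = 12.5 + 5·7 = 47.5; e = 46 − 47.5 = -1.5
x=9: ŷ = 12.5 + 5·9 = 57.5; e = 59.5 − 57.5 = 2
|e| > 2.25: x=1 (|e|=2.5), x=3 (|e|=2.5) → 2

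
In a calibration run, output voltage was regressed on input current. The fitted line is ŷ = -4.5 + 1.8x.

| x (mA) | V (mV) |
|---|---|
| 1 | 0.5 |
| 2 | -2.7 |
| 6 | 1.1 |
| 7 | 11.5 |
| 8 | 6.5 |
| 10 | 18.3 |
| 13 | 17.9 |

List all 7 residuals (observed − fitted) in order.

x=1: ŷ = -4.5 + 1.8·1 = -2.7; e = 0.5 − (-2.7) = 3.2
x=2: ŷ = -4.5 + 1.8·2 = -0.9; e = -2.7 − (-0.9) = -1.8
x=6: ŷ = -4.5 + 1.8·6 = 6.3; e = 1.1 − 6.3 = -5.2
x=7: ŷ = -4.5 + 1.8·7 = 8.1; e = 11.5 − 8.1 = 3.4
x=8: ŷ = -4.5 + 1.8·8 = 9.9; e = 6.5 − 9.9 = -3.4
x=10: ŷ = -4.5 + 1.8·10 = 13.5; e = 18.3 − 13.5 = 4.8
x=13: ŷ = -4.5 + 1.8·13 = 18.9; e = 17.9 − 18.9 = -1

3.2, -1.8, -5.2, 3.4, -3.4, 4.8, -1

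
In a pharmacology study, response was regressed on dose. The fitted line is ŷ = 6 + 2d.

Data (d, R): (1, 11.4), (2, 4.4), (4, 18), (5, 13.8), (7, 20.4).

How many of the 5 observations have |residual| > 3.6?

d=1: ŷ = 6 + 2·1 = 8; e = 11.4 − 8 = 3.4
d=2: ŷ = 6 + 2·2 = 10; e = 4.4 − 10 = -5.6
d=4: ŷ = 6 + 2·4 = 14; e = 18 − 14 = 4
d=5: ŷ = 6 + 2·5 = 16; e = 13.8 − 16 = -2.2
d=7: ŷ = 6 + 2·7 = 20; e = 20.4 − 20 = 0.4
|e| > 3.6: d=2 (|e|=5.6), d=4 (|e|=4) → 2

2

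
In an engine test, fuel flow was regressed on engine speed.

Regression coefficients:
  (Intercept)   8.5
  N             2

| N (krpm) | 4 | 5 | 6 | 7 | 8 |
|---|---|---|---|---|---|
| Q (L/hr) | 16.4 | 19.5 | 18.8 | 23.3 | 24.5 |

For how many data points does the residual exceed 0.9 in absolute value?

N=4: Q̂ = 8.5 + 2·4 = 16.5; r = 16.4 − 16.5 = -0.1
N=5: Q̂ = 8.5 + 2·5 = 18.5; r = 19.5 − 18.5 = 1
N=6: Q̂ = 8.5 + 2·6 = 20.5; r = 18.8 − 20.5 = -1.7
N=7: Q̂ = 8.5 + 2·7 = 22.5; r = 23.3 − 22.5 = 0.8
N=8: Q̂ = 8.5 + 2·8 = 24.5; r = 24.5 − 24.5 = 0
|r| > 0.9: N=5 (|r|=1), N=6 (|r|=1.7) → 2

2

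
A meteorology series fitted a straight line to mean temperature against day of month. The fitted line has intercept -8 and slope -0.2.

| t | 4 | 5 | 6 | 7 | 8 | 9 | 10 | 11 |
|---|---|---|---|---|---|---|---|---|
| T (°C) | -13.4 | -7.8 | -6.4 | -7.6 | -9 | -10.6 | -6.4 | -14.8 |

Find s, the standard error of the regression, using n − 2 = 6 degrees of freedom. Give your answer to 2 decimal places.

s = 3.39

t=4: ŷ = -8 − 0.2·4 = -8.8; e = -13.4 − (-8.8) = -4.6
t=5: ŷ = -8 − 0.2·5 = -9; e = -7.8 − (-9) = 1.2
t=6: ŷ = -8 − 0.2·6 = -9.2; e = -6.4 − (-9.2) = 2.8
t=7: ŷ = -8 − 0.2·7 = -9.4; e = -7.6 − (-9.4) = 1.8
t=8: ŷ = -8 − 0.2·8 = -9.6; e = -9 − (-9.6) = 0.6
t=9: ŷ = -8 − 0.2·9 = -9.8; e = -10.6 − (-9.8) = -0.8
t=10: ŷ = -8 − 0.2·10 = -10; e = -6.4 − (-10) = 3.6
t=11: ŷ = -8 − 0.2·11 = -10.2; e = -14.8 − (-10.2) = -4.6
SSE = 21.16 + 1.44 + 7.84 + 3.24 + 0.36 + 0.64 + 12.96 + 21.16 = 68.8
s = √(68.8/6) = √11.4667 ≈ 3.39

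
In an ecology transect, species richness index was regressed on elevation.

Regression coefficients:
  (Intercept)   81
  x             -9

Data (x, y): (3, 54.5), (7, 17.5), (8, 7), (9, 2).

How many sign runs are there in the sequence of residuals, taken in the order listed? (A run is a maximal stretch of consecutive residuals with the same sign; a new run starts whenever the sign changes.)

x=3: ŷ = 81 − 9·3 = 54; e = 54.5 − 54 = 0.5
x=7: ŷ = 81 − 9·7 = 18; e = 17.5 − 18 = -0.5
x=8: ŷ = 81 − 9·8 = 9; e = 7 − 9 = -2
x=9: ŷ = 81 − 9·9 = 0; e = 2 − 0 = 2
Signs: + − − +
Runs: +×1, −×2, +×1 → 3

3 runs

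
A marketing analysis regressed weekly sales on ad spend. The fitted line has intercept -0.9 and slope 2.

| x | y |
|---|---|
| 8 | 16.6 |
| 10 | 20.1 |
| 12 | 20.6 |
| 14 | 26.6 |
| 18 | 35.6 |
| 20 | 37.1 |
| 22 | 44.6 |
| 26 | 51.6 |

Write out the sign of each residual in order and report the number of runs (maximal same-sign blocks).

x=8: ŷ = -0.9 + 2·8 = 15.1; e = 16.6 − 15.1 = 1.5
x=10: ŷ = -0.9 + 2·10 = 19.1; e = 20.1 − 19.1 = 1
x=12: ŷ = -0.9 + 2·12 = 23.1; e = 20.6 − 23.1 = -2.5
x=14: ŷ = -0.9 + 2·14 = 27.1; e = 26.6 − 27.1 = -0.5
x=18: ŷ = -0.9 + 2·18 = 35.1; e = 35.6 − 35.1 = 0.5
x=20: ŷ = -0.9 + 2·20 = 39.1; e = 37.1 − 39.1 = -2
x=22: ŷ = -0.9 + 2·22 = 43.1; e = 44.6 − 43.1 = 1.5
x=26: ŷ = -0.9 + 2·26 = 51.1; e = 51.6 − 51.1 = 0.5
Signs: + + − − + − + +
Runs: +×2, −×2, +×1, −×1, +×2 → 5

5 runs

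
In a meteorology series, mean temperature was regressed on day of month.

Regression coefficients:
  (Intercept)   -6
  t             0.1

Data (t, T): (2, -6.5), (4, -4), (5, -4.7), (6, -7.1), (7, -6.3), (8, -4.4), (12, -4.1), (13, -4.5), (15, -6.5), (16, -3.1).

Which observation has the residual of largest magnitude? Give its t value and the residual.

t = 15, e = -2

t=2: ŷ = -6 + 0.1·2 = -5.8; e = -6.5 − (-5.8) = -0.7
t=4: ŷ = -6 + 0.1·4 = -5.6; e = -4 − (-5.6) = 1.6
t=5: ŷ = -6 + 0.1·5 = -5.5; e = -4.7 − (-5.5) = 0.8
t=6: ŷ = -6 + 0.1·6 = -5.4; e = -7.1 − (-5.4) = -1.7
t=7: ŷ = -6 + 0.1·7 = -5.3; e = -6.3 − (-5.3) = -1
t=8: ŷ = -6 + 0.1·8 = -5.2; e = -4.4 − (-5.2) = 0.8
t=12: ŷ = -6 + 0.1·12 = -4.8; e = -4.1 − (-4.8) = 0.7
t=13: ŷ = -6 + 0.1·13 = -4.7; e = -4.5 − (-4.7) = 0.2
t=15: ŷ = -6 + 0.1·15 = -4.5; e = -6.5 − (-4.5) = -2
t=16: ŷ = -6 + 0.1·16 = -4.4; e = -3.1 − (-4.4) = 1.3
Largest |e| is 2 at t = 15, residual -2.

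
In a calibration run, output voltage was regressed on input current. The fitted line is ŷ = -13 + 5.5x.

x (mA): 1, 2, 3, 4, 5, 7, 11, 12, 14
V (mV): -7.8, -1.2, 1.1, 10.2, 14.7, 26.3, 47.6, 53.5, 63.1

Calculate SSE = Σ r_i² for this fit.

x=1: ŷ = -13 + 5.5·1 = -7.5; r = -7.8 − (-7.5) = -0.3
x=2: ŷ = -13 + 5.5·2 = -2; r = -1.2 − (-2) = 0.8
x=3: ŷ = -13 + 5.5·3 = 3.5; r = 1.1 − 3.5 = -2.4
x=4: ŷ = -13 + 5.5·4 = 9; r = 10.2 − 9 = 1.2
x=5: ŷ = -13 + 5.5·5 = 14.5; r = 14.7 − 14.5 = 0.2
x=7: ŷ = -13 + 5.5·7 = 25.5; r = 26.3 − 25.5 = 0.8
x=11: ŷ = -13 + 5.5·11 = 47.5; r = 47.6 − 47.5 = 0.1
x=12: ŷ = -13 + 5.5·12 = 53; r = 53.5 − 53 = 0.5
x=14: ŷ = -13 + 5.5·14 = 64; r = 63.1 − 64 = -0.9
SSE = 0.09 + 0.64 + 5.76 + 1.44 + 0.04 + 0.64 + 0.01 + 0.25 + 0.81 = 9.68

SSE = 9.68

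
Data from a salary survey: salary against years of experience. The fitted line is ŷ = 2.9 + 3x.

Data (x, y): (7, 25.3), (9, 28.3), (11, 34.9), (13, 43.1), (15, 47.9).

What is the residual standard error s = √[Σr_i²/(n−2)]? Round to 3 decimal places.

x=7: ŷ = 2.9 + 3·7 = 23.9; r = 25.3 − 23.9 = 1.4
x=9: ŷ = 2.9 + 3·9 = 29.9; r = 28.3 − 29.9 = -1.6
x=11: ŷ = 2.9 + 3·11 = 35.9; r = 34.9 − 35.9 = -1
x=13: ŷ = 2.9 + 3·13 = 41.9; r = 43.1 − 41.9 = 1.2
x=15: ŷ = 2.9 + 3·15 = 47.9; r = 47.9 − 47.9 = 0
SSE = 1.96 + 2.56 + 1 + 1.44 + 0 = 6.96
s = √(6.96/3) = √2.32 ≈ 1.523

s = 1.523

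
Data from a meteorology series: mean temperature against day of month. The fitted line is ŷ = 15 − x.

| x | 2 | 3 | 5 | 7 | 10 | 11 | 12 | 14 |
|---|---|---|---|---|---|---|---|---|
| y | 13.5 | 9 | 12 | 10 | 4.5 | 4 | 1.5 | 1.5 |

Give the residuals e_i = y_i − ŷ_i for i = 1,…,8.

0.5, -3, 2, 2, -0.5, 0, -1.5, 0.5

x=2: ŷ = 15 − 2 = 13; e = 13.5 − 13 = 0.5
x=3: ŷ = 15 − 3 = 12; e = 9 − 12 = -3
x=5: ŷ = 15 − 5 = 10; e = 12 − 10 = 2
x=7: ŷ = 15 − 7 = 8; e = 10 − 8 = 2
x=10: ŷ = 15 − 10 = 5; e = 4.5 − 5 = -0.5
x=11: ŷ = 15 − 11 = 4; e = 4 − 4 = 0
x=12: ŷ = 15 − 12 = 3; e = 1.5 − 3 = -1.5
x=14: ŷ = 15 − 14 = 1; e = 1.5 − 1 = 0.5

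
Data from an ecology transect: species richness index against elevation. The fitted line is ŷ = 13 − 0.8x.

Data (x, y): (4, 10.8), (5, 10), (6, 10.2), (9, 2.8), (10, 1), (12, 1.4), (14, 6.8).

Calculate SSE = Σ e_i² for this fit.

SSE = 60

x=4: ŷ = 13 − 0.8·4 = 9.8; e = 10.8 − 9.8 = 1
x=5: ŷ = 13 − 0.8·5 = 9; e = 10 − 9 = 1
x=6: ŷ = 13 − 0.8·6 = 8.2; e = 10.2 − 8.2 = 2
x=9: ŷ = 13 − 0.8·9 = 5.8; e = 2.8 − 5.8 = -3
x=10: ŷ = 13 − 0.8·10 = 5; e = 1 − 5 = -4
x=12: ŷ = 13 − 0.8·12 = 3.4; e = 1.4 − 3.4 = -2
x=14: ŷ = 13 − 0.8·14 = 1.8; e = 6.8 − 1.8 = 5
SSE = 1 + 1 + 4 + 9 + 16 + 4 + 25 = 60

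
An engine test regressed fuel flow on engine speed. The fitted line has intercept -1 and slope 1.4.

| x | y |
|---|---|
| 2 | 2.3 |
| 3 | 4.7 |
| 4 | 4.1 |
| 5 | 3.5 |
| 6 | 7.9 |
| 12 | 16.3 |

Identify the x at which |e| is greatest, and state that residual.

x=2: ŷ = -1 + 1.4·2 = 1.8; e = 2.3 − 1.8 = 0.5
x=3: ŷ = -1 + 1.4·3 = 3.2; e = 4.7 − 3.2 = 1.5
x=4: ŷ = -1 + 1.4·4 = 4.6; e = 4.1 − 4.6 = -0.5
x=5: ŷ = -1 + 1.4·5 = 6; e = 3.5 − 6 = -2.5
x=6: ŷ = -1 + 1.4·6 = 7.4; e = 7.9 − 7.4 = 0.5
x=12: ŷ = -1 + 1.4·12 = 15.8; e = 16.3 − 15.8 = 0.5
Largest |e| is 2.5 at x = 5, residual -2.5.

x = 5, e = -2.5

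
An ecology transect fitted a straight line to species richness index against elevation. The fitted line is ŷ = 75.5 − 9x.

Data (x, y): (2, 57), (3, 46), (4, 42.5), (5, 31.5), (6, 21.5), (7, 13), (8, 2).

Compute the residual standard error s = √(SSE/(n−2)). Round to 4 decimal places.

s = 1.9494

x=2: ŷ = 75.5 − 9·2 = 57.5; r = 57 − 57.5 = -0.5
x=3: ŷ = 75.5 − 9·3 = 48.5; r = 46 − 48.5 = -2.5
x=4: ŷ = 75.5 − 9·4 = 39.5; r = 42.5 − 39.5 = 3
x=5: ŷ = 75.5 − 9·5 = 30.5; r = 31.5 − 30.5 = 1
x=6: ŷ = 75.5 − 9·6 = 21.5; r = 21.5 − 21.5 = 0
x=7: ŷ = 75.5 − 9·7 = 12.5; r = 13 − 12.5 = 0.5
x=8: ŷ = 75.5 − 9·8 = 3.5; r = 2 − 3.5 = -1.5
SSE = 0.25 + 6.25 + 9 + 1 + 0 + 0.25 + 2.25 = 19
s = √(19/5) = √3.8 ≈ 1.9494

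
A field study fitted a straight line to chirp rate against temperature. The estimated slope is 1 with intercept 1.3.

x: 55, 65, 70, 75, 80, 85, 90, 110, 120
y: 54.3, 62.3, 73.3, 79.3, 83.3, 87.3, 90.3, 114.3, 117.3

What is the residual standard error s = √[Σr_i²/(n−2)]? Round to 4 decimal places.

s = 3.0237

x=55: ŷ = 1.3 + 55 = 56.3; r = 54.3 − 56.3 = -2
x=65: ŷ = 1.3 + 65 = 66.3; r = 62.3 − 66.3 = -4
x=70: ŷ = 1.3 + 70 = 71.3; r = 73.3 − 71.3 = 2
x=75: ŷ = 1.3 + 75 = 76.3; r = 79.3 − 76.3 = 3
x=80: ŷ = 1.3 + 80 = 81.3; r = 83.3 − 81.3 = 2
x=85: ŷ = 1.3 + 85 = 86.3; r = 87.3 − 86.3 = 1
x=90: ŷ = 1.3 + 90 = 91.3; r = 90.3 − 91.3 = -1
x=110: ŷ = 1.3 + 110 = 111.3; r = 114.3 − 111.3 = 3
x=120: ŷ = 1.3 + 120 = 121.3; r = 117.3 − 121.3 = -4
SSE = 4 + 16 + 4 + 9 + 4 + 1 + 1 + 9 + 16 = 64
s = √(64/7) = √9.14286 ≈ 3.0237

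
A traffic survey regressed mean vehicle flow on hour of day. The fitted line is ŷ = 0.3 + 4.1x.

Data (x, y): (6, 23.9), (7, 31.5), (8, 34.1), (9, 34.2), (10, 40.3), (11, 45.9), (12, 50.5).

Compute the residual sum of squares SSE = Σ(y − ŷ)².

x=6: ŷ = 0.3 + 4.1·6 = 24.9; r = 23.9 − 24.9 = -1
x=7: ŷ = 0.3 + 4.1·7 = 29; r = 31.5 − 29 = 2.5
x=8: ŷ = 0.3 + 4.1·8 = 33.1; r = 34.1 − 33.1 = 1
x=9: ŷ = 0.3 + 4.1·9 = 37.2; r = 34.2 − 37.2 = -3
x=10: ŷ = 0.3 + 4.1·10 = 41.3; r = 40.3 − 41.3 = -1
x=11: ŷ = 0.3 + 4.1·11 = 45.4; r = 45.9 − 45.4 = 0.5
x=12: ŷ = 0.3 + 4.1·12 = 49.5; r = 50.5 − 49.5 = 1
SSE = 1 + 6.25 + 1 + 9 + 1 + 0.25 + 1 = 19.5

SSE = 19.5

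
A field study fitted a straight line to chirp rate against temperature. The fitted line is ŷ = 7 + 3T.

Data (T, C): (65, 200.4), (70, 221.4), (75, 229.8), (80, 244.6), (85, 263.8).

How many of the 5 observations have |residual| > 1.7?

4

T=65: ŷ = 7 + 3·65 = 202; e = 200.4 − 202 = -1.6
T=70: ŷ = 7 + 3·70 = 217; e = 221.4 − 217 = 4.4
T=75: ŷ = 7 + 3·75 = 232; e = 229.8 − 232 = -2.2
T=80: ŷ = 7 + 3·80 = 247; e = 244.6 − 247 = -2.4
T=85: ŷ = 7 + 3·85 = 262; e = 263.8 − 262 = 1.8
|e| > 1.7: T=70 (|e|=4.4), T=75 (|e|=2.2), T=80 (|e|=2.4), T=85 (|e|=1.8) → 4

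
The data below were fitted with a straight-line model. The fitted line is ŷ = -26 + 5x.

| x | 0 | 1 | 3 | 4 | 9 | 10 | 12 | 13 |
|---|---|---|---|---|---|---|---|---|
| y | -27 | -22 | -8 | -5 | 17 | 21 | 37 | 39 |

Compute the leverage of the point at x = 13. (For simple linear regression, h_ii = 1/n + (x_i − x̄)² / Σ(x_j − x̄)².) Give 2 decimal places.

x̄ = (0 + 1 + 3 + 4 + 9 + 10 + 12 + 13)/8 = 6.5
Σ(x − x̄)² = 42.25 + 30.25 + 12.25 + 6.25 + 6.25 + 12.25 + 30.25 + 42.25 = 182
h = 1/8 + (6.5)²/182 = 0.125 + 0.232143 = 0.36

h = 0.36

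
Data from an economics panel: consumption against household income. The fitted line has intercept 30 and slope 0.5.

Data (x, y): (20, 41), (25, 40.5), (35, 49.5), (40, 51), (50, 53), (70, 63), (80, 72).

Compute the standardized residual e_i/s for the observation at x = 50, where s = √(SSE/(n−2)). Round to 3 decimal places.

x=20: ŷ = 30 + 0.5·20 = 40; e = 41 − 40 = 1
x=25: ŷ = 30 + 0.5·25 = 42.5; e = 40.5 − 42.5 = -2
x=35: ŷ = 30 + 0.5·35 = 47.5; e = 49.5 − 47.5 = 2
x=40: ŷ = 30 + 0.5·40 = 50; e = 51 − 50 = 1
x=50: ŷ = 30 + 0.5·50 = 55; e = 53 − 55 = -2
x=70: ŷ = 30 + 0.5·70 = 65; e = 63 − 65 = -2
x=80: ŷ = 30 + 0.5·80 = 70; e = 72 − 70 = 2
SSE = 1 + 4 + 4 + 1 + 4 + 4 + 4 = 22
s = √(22/5) = 2.09762
e/s = -2 / 2.09762 = -0.953

-0.953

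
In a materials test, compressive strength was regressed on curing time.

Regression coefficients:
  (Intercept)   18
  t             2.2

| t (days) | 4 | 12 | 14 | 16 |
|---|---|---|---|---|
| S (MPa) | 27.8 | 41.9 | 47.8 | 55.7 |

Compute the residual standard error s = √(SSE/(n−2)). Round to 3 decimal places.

t=4: Ŝ = 18 + 2.2·4 = 26.8; r = 27.8 − 26.8 = 1
t=12: Ŝ = 18 + 2.2·12 = 44.4; r = 41.9 − 44.4 = -2.5
t=14: Ŝ = 18 + 2.2·14 = 48.8; r = 47.8 − 48.8 = -1
t=16: Ŝ = 18 + 2.2·16 = 53.2; r = 55.7 − 53.2 = 2.5
SSE = 1 + 6.25 + 1 + 6.25 = 14.5
s = √(14.5/2) = √7.25 ≈ 2.693

s = 2.693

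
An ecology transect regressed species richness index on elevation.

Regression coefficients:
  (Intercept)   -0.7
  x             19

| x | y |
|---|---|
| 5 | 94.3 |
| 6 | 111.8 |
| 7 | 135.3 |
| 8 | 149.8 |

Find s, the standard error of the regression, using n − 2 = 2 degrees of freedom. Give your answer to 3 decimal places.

x=5: ŷ = -0.7 + 19·5 = 94.3; r = 94.3 − 94.3 = 0
x=6: ŷ = -0.7 + 19·6 = 113.3; r = 111.8 − 113.3 = -1.5
x=7: ŷ = -0.7 + 19·7 = 132.3; r = 135.3 − 132.3 = 3
x=8: ŷ = -0.7 + 19·8 = 151.3; r = 149.8 − 151.3 = -1.5
SSE = 0 + 2.25 + 9 + 2.25 = 13.5
s = √(13.5/2) = √6.75 ≈ 2.598

s = 2.598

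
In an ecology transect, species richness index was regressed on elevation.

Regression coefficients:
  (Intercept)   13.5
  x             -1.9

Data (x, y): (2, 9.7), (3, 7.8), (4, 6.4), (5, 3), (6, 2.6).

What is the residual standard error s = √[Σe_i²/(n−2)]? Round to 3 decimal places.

x=2: ŷ = 13.5 − 1.9·2 = 9.7; e = 9.7 − 9.7 = 0
x=3: ŷ = 13.5 − 1.9·3 = 7.8; e = 7.8 − 7.8 = 0
x=4: ŷ = 13.5 − 1.9·4 = 5.9; e = 6.4 − 5.9 = 0.5
x=5: ŷ = 13.5 − 1.9·5 = 4; e = 3 − 4 = -1
x=6: ŷ = 13.5 − 1.9·6 = 2.1; e = 2.6 − 2.1 = 0.5
SSE = 0 + 0 + 0.25 + 1 + 0.25 = 1.5
s = √(1.5/3) = √0.5 ≈ 0.707

s = 0.707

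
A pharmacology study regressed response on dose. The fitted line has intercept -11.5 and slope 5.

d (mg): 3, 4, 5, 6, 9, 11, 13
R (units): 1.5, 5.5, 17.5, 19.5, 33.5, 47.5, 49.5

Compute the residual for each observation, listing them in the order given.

d=3: ŷ = -11.5 + 5·3 = 3.5; e = 1.5 − 3.5 = -2
d=4: ŷ = -11.5 + 5·4 = 8.5; e = 5.5 − 8.5 = -3
d=5: ŷ = -11.5 + 5·5 = 13.5; e = 17.5 − 13.5 = 4
d=6: ŷ = -11.5 + 5·6 = 18.5; e = 19.5 − 18.5 = 1
d=9: ŷ = -11.5 + 5·9 = 33.5; e = 33.5 − 33.5 = 0
d=11: ŷ = -11.5 + 5·11 = 43.5; e = 47.5 − 43.5 = 4
d=13: ŷ = -11.5 + 5·13 = 53.5; e = 49.5 − 53.5 = -4

-2, -3, 4, 1, 0, 4, -4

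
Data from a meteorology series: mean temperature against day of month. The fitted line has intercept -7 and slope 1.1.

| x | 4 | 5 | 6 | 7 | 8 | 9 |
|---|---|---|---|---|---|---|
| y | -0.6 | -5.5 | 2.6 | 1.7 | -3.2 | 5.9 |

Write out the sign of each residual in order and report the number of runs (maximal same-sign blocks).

x=4: ŷ = -7 + 1.1·4 = -2.6; r = -0.6 − (-2.6) = 2
x=5: ŷ = -7 + 1.1·5 = -1.5; r = -5.5 − (-1.5) = -4
x=6: ŷ = -7 + 1.1·6 = -0.4; r = 2.6 − (-0.4) = 3
x=7: ŷ = -7 + 1.1·7 = 0.7; r = 1.7 − 0.7 = 1
x=8: ŷ = -7 + 1.1·8 = 1.8; r = -3.2 − 1.8 = -5
x=9: ŷ = -7 + 1.1·9 = 2.9; r = 5.9 − 2.9 = 3
Signs: + − + + − +
Runs: +×1, −×1, +×2, −×1, +×1 → 5

5 runs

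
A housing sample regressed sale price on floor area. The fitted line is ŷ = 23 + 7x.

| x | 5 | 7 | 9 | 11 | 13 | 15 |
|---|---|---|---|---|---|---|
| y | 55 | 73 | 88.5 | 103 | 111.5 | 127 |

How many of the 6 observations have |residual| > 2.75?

2

x=5: ŷ = 23 + 7·5 = 58; e = 55 − 58 = -3
x=7: ŷ = 23 + 7·7 = 72; e = 73 − 72 = 1
x=9: ŷ = 23 + 7·9 = 86; e = 88.5 − 86 = 2.5
x=11: ŷ = 23 + 7·11 = 100; e = 103 − 100 = 3
x=13: ŷ = 23 + 7·13 = 114; e = 111.5 − 114 = -2.5
x=15: ŷ = 23 + 7·15 = 128; e = 127 − 128 = -1
|e| > 2.75: x=5 (|e|=3), x=11 (|e|=3) → 2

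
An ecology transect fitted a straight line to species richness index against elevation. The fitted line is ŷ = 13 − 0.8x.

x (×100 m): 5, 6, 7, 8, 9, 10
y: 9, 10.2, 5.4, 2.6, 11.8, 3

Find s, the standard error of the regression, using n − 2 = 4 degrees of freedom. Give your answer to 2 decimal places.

x=5: ŷ = 13 − 0.8·5 = 9; r = 9 − 9 = 0
x=6: ŷ = 13 − 0.8·6 = 8.2; r = 10.2 − 8.2 = 2
x=7: ŷ = 13 − 0.8·7 = 7.4; r = 5.4 − 7.4 = -2
x=8: ŷ = 13 − 0.8·8 = 6.6; r = 2.6 − 6.6 = -4
x=9: ŷ = 13 − 0.8·9 = 5.8; r = 11.8 − 5.8 = 6
x=10: ŷ = 13 − 0.8·10 = 5; r = 3 − 5 = -2
SSE = 0 + 4 + 4 + 16 + 36 + 4 = 64
s = √(64/4) = √16 ≈ 4.00

s = 4.00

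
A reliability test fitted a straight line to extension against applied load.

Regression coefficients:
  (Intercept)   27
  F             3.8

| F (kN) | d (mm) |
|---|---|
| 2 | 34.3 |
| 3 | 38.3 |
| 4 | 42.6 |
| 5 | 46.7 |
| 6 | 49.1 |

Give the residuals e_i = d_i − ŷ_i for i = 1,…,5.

-0.3, -0.1, 0.4, 0.7, -0.7

F=2: ŷ = 27 + 3.8·2 = 34.6; e = 34.3 − 34.6 = -0.3
F=3: ŷ = 27 + 3.8·3 = 38.4; e = 38.3 − 38.4 = -0.1
F=4: ŷ = 27 + 3.8·4 = 42.2; e = 42.6 − 42.2 = 0.4
F=5: ŷ = 27 + 3.8·5 = 46; e = 46.7 − 46 = 0.7
F=6: ŷ = 27 + 3.8·6 = 49.8; e = 49.1 − 49.8 = -0.7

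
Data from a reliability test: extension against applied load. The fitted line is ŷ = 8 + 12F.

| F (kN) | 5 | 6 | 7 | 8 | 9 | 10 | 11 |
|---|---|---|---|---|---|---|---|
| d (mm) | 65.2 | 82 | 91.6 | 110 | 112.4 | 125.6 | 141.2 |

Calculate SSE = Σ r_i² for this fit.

F=5: ŷ = 8 + 12·5 = 68; r = 65.2 − 68 = -2.8
F=6: ŷ = 8 + 12·6 = 80; r = 82 − 80 = 2
F=7: ŷ = 8 + 12·7 = 92; r = 91.6 − 92 = -0.4
F=8: ŷ = 8 + 12·8 = 104; r = 110 − 104 = 6
F=9: ŷ = 8 + 12·9 = 116; r = 112.4 − 116 = -3.6
F=10: ŷ = 8 + 12·10 = 128; r = 125.6 − 128 = -2.4
F=11: ŷ = 8 + 12·11 = 140; r = 141.2 − 140 = 1.2
SSE = 7.84 + 4 + 0.16 + 36 + 12.96 + 5.76 + 1.44 = 68.16

SSE = 68.16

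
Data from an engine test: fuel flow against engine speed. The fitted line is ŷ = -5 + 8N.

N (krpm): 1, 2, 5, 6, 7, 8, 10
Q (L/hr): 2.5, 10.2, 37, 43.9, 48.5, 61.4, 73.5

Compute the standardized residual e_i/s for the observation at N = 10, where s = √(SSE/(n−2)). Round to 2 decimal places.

N=1: ŷ = -5 + 8·1 = 3; e = 2.5 − 3 = -0.5
N=2: ŷ = -5 + 8·2 = 11; e = 10.2 − 11 = -0.8
N=5: ŷ = -5 + 8·5 = 35; e = 37 − 35 = 2
N=6: ŷ = -5 + 8·6 = 43; e = 43.9 − 43 = 0.9
N=7: ŷ = -5 + 8·7 = 51; e = 48.5 − 51 = -2.5
N=8: ŷ = -5 + 8·8 = 59; e = 61.4 − 59 = 2.4
N=10: ŷ = -5 + 8·10 = 75; e = 73.5 − 75 = -1.5
SSE = 0.25 + 0.64 + 4 + 0.81 + 6.25 + 5.76 + 2.25 = 19.96
s = √(19.96/5) = 1.998
e/s = -1.5 / 1.998 = -0.75

-0.75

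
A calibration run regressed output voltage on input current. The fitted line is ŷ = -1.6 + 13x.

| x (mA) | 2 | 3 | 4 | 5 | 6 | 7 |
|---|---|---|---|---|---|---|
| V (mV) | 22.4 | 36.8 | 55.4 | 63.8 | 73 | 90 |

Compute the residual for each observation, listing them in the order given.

x=2: ŷ = -1.6 + 13·2 = 24.4; r = 22.4 − 24.4 = -2
x=3: ŷ = -1.6 + 13·3 = 37.4; r = 36.8 − 37.4 = -0.6
x=4: ŷ = -1.6 + 13·4 = 50.4; r = 55.4 − 50.4 = 5
x=5: ŷ = -1.6 + 13·5 = 63.4; r = 63.8 − 63.4 = 0.4
x=6: ŷ = -1.6 + 13·6 = 76.4; r = 73 − 76.4 = -3.4
x=7: ŷ = -1.6 + 13·7 = 89.4; r = 90 − 89.4 = 0.6

-2, -0.6, 5, 0.4, -3.4, 0.6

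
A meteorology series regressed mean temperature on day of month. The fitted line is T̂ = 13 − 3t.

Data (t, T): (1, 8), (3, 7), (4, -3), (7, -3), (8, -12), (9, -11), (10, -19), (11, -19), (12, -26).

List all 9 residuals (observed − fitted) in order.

-2, 3, -4, 5, -1, 3, -2, 1, -3

t=1: T̂ = 13 − 3·1 = 10; e = 8 − 10 = -2
t=3: T̂ = 13 − 3·3 = 4; e = 7 − 4 = 3
t=4: T̂ = 13 − 3·4 = 1; e = -3 − 1 = -4
t=7: T̂ = 13 − 3·7 = -8; e = -3 − (-8) = 5
t=8: T̂ = 13 − 3·8 = -11; e = -12 − (-11) = -1
t=9: T̂ = 13 − 3·9 = -14; e = -11 − (-14) = 3
t=10: T̂ = 13 − 3·10 = -17; e = -19 − (-17) = -2
t=11: T̂ = 13 − 3·11 = -20; e = -19 − (-20) = 1
t=12: T̂ = 13 − 3·12 = -23; e = -26 − (-23) = -3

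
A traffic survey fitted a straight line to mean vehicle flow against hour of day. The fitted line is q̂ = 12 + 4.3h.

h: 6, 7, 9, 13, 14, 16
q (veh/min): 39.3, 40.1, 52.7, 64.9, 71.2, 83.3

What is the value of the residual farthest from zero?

h=6: q̂ = 12 + 4.3·6 = 37.8; e = 39.3 − 37.8 = 1.5
h=7: q̂ = 12 + 4.3·7 = 42.1; e = 40.1 − 42.1 = -2
h=9: q̂ = 12 + 4.3·9 = 50.7; e = 52.7 − 50.7 = 2
h=13: q̂ = 12 + 4.3·13 = 67.9; e = 64.9 − 67.9 = -3
h=14: q̂ = 12 + 4.3·14 = 72.2; e = 71.2 − 72.2 = -1
h=16: q̂ = 12 + 4.3·16 = 80.8; e = 83.3 − 80.8 = 2.5
Largest |e| is 3 at h = 13, residual -3.

e = -3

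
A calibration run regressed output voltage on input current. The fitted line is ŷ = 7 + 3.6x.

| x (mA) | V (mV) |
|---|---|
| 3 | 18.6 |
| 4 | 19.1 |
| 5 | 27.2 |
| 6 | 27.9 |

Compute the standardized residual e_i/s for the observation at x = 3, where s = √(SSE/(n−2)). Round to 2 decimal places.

0.34

x=3: ŷ = 7 + 3.6·3 = 17.8; e = 18.6 − 17.8 = 0.8
x=4: ŷ = 7 + 3.6·4 = 21.4; e = 19.1 − 21.4 = -2.3
x=5: ŷ = 7 + 3.6·5 = 25; e = 27.2 − 25 = 2.2
x=6: ŷ = 7 + 3.6·6 = 28.6; e = 27.9 − 28.6 = -0.7
SSE = 0.64 + 5.29 + 4.84 + 0.49 = 11.26
s = √(11.26/2) = 2.37276
e/s = 0.8 / 2.37276 = 0.34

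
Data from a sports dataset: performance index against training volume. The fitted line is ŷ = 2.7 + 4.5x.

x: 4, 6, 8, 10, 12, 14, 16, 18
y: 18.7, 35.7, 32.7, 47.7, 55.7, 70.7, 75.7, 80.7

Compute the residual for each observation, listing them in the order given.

x=4: ŷ = 2.7 + 4.5·4 = 20.7; e = 18.7 − 20.7 = -2
x=6: ŷ = 2.7 + 4.5·6 = 29.7; e = 35.7 − 29.7 = 6
x=8: ŷ = 2.7 + 4.5·8 = 38.7; e = 32.7 − 38.7 = -6
x=10: ŷ = 2.7 + 4.5·10 = 47.7; e = 47.7 − 47.7 = 0
x=12: ŷ = 2.7 + 4.5·12 = 56.7; e = 55.7 − 56.7 = -1
x=14: ŷ = 2.7 + 4.5·14 = 65.7; e = 70.7 − 65.7 = 5
x=16: ŷ = 2.7 + 4.5·16 = 74.7; e = 75.7 − 74.7 = 1
x=18: ŷ = 2.7 + 4.5·18 = 83.7; e = 80.7 − 83.7 = -3

-2, 6, -6, 0, -1, 5, 1, -3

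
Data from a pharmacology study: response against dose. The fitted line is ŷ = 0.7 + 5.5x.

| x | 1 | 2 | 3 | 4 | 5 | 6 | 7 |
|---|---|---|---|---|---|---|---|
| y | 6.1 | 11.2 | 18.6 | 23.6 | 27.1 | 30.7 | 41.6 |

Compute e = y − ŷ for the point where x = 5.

e = -1.1

ŷ = 0.7 + 5.5·5 = 28.2
e = 27.1 − 28.2 = -1.1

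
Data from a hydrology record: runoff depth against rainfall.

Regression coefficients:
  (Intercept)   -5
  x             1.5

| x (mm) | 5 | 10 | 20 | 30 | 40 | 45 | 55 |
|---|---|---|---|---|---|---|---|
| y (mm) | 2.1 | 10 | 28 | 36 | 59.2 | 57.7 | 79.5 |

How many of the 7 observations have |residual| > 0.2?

6

x=5: ŷ = -5 + 1.5·5 = 2.5; e = 2.1 − 2.5 = -0.4
x=10: ŷ = -5 + 1.5·10 = 10; e = 10 − 10 = 0
x=20: ŷ = -5 + 1.5·20 = 25; e = 28 − 25 = 3
x=30: ŷ = -5 + 1.5·30 = 40; e = 36 − 40 = -4
x=40: ŷ = -5 + 1.5·40 = 55; e = 59.2 − 55 = 4.2
x=45: ŷ = -5 + 1.5·45 = 62.5; e = 57.7 − 62.5 = -4.8
x=55: ŷ = -5 + 1.5·55 = 77.5; e = 79.5 − 77.5 = 2
|e| > 0.2: x=5 (|e|=0.4), x=20 (|e|=3), x=30 (|e|=4), x=40 (|e|=4.2), x=45 (|e|=4.8), x=55 (|e|=2) → 6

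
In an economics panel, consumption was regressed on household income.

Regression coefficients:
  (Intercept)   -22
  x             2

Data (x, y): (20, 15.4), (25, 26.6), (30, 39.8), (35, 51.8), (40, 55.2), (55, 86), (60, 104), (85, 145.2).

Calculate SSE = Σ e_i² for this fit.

x=20: ŷ = -22 + 2·20 = 18; e = 15.4 − 18 = -2.6
x=25: ŷ = -22 + 2·25 = 28; e = 26.6 − 28 = -1.4
x=30: ŷ = -22 + 2·30 = 38; e = 39.8 − 38 = 1.8
x=35: ŷ = -22 + 2·35 = 48; e = 51.8 − 48 = 3.8
x=40: ŷ = -22 + 2·40 = 58; e = 55.2 − 58 = -2.8
x=55: ŷ = -22 + 2·55 = 88; e = 86 − 88 = -2
x=60: ŷ = -22 + 2·60 = 98; e = 104 − 98 = 6
x=85: ŷ = -22 + 2·85 = 148; e = 145.2 − 148 = -2.8
SSE = 6.76 + 1.96 + 3.24 + 14.44 + 7.84 + 4 + 36 + 7.84 = 82.08

SSE = 82.08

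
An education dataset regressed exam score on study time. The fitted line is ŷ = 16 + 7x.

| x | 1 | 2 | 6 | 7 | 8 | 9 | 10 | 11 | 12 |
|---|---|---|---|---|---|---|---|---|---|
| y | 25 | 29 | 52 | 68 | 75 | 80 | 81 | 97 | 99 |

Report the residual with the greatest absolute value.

x=1: ŷ = 16 + 7·1 = 23; e = 25 − 23 = 2
x=2: ŷ = 16 + 7·2 = 30; e = 29 − 30 = -1
x=6: ŷ = 16 + 7·6 = 58; e = 52 − 58 = -6
x=7: ŷ = 16 + 7·7 = 65; e = 68 − 65 = 3
x=8: ŷ = 16 + 7·8 = 72; e = 75 − 72 = 3
x=9: ŷ = 16 + 7·9 = 79; e = 80 − 79 = 1
x=10: ŷ = 16 + 7·10 = 86; e = 81 − 86 = -5
x=11: ŷ = 16 + 7·11 = 93; e = 97 − 93 = 4
x=12: ŷ = 16 + 7·12 = 100; e = 99 − 100 = -1
Largest |e| is 6 at x = 6, residual -6.

e = -6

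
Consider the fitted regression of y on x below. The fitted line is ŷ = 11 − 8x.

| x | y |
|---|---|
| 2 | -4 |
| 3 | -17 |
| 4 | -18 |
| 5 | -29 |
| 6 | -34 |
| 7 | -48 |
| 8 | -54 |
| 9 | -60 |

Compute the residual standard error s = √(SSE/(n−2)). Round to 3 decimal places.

x=2: ŷ = 11 − 8·2 = -5; r = -4 − (-5) = 1
x=3: ŷ = 11 − 8·3 = -13; r = -17 − (-13) = -4
x=4: ŷ = 11 − 8·4 = -21; r = -18 − (-21) = 3
x=5: ŷ = 11 − 8·5 = -29; r = -29 − (-29) = 0
x=6: ŷ = 11 − 8·6 = -37; r = -34 − (-37) = 3
x=7: ŷ = 11 − 8·7 = -45; r = -48 − (-45) = -3
x=8: ŷ = 11 − 8·8 = -53; r = -54 − (-53) = -1
x=9: ŷ = 11 − 8·9 = -61; r = -60 − (-61) = 1
SSE = 1 + 16 + 9 + 0 + 9 + 9 + 1 + 1 = 46
s = √(46/6) = √7.66667 ≈ 2.769

s = 2.769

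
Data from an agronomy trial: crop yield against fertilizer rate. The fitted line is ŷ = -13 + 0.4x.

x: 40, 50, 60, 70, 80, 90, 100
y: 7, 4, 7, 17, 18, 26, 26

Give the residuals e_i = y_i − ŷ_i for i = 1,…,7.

x=40: ŷ = -13 + 0.4·40 = 3; e = 7 − 3 = 4
x=50: ŷ = -13 + 0.4·50 = 7; e = 4 − 7 = -3
x=60: ŷ = -13 + 0.4·60 = 11; e = 7 − 11 = -4
x=70: ŷ = -13 + 0.4·70 = 15; e = 17 − 15 = 2
x=80: ŷ = -13 + 0.4·80 = 19; e = 18 − 19 = -1
x=90: ŷ = -13 + 0.4·90 = 23; e = 26 − 23 = 3
x=100: ŷ = -13 + 0.4·100 = 27; e = 26 − 27 = -1

4, -3, -4, 2, -1, 3, -1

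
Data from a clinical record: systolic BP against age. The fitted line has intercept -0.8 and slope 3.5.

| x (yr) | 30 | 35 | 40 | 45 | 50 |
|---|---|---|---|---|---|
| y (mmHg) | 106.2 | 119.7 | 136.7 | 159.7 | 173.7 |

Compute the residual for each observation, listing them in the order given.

2, -2, -2.5, 3, -0.5

x=30: ŷ = -0.8 + 3.5·30 = 104.2; e = 106.2 − 104.2 = 2
x=35: ŷ = -0.8 + 3.5·35 = 121.7; e = 119.7 − 121.7 = -2
x=40: ŷ = -0.8 + 3.5·40 = 139.2; e = 136.7 − 139.2 = -2.5
x=45: ŷ = -0.8 + 3.5·45 = 156.7; e = 159.7 − 156.7 = 3
x=50: ŷ = -0.8 + 3.5·50 = 174.2; e = 173.7 − 174.2 = -0.5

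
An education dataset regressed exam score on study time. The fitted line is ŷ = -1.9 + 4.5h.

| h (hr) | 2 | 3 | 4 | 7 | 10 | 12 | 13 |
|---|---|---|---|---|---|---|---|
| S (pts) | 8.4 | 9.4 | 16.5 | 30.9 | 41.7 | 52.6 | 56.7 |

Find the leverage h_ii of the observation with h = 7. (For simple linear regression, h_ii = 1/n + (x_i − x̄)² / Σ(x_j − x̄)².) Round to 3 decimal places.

h̄ = (2 + 3 + 4 + 7 + 10 + 12 + 13)/7 = 7.28571
Σ(h − h̄)² = 27.9388 + 18.3673 + 10.7959 + 0.0816327 + 7.36735 + 22.2245 + 32.6531 = 119.429
h = 1/7 + (-0.285714)²/119.429 = 0.142857 + 0.000683527 = 0.144

h = 0.144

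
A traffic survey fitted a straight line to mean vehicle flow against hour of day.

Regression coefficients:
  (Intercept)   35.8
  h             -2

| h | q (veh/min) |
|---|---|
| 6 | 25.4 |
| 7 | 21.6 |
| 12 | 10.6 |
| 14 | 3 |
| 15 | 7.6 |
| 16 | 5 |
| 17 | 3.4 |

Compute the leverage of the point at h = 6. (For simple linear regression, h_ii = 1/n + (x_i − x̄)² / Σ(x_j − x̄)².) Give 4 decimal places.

h̄ = (6 + 7 + 12 + 14 + 15 + 16 + 17)/7 = 12.4286
Σ(h − h̄)² = 41.3265 + 29.4694 + 0.183673 + 2.46939 + 6.61224 + 12.7551 + 20.898 = 113.714
h = 1/7 + (-6.42857)²/113.714 = 0.142857 + 0.363424 = 0.5063

h = 0.5063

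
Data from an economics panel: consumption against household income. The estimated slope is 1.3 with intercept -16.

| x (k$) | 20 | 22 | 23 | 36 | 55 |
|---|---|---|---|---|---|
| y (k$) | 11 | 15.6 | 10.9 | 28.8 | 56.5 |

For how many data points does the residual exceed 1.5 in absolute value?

x=20: ŷ = -16 + 1.3·20 = 10; e = 11 − 10 = 1
x=22: ŷ = -16 + 1.3·22 = 12.6; e = 15.6 − 12.6 = 3
x=23: ŷ = -16 + 1.3·23 = 13.9; e = 10.9 − 13.9 = -3
x=36: ŷ = -16 + 1.3·36 = 30.8; e = 28.8 − 30.8 = -2
x=55: ŷ = -16 + 1.3·55 = 55.5; e = 56.5 − 55.5 = 1
|e| > 1.5: x=22 (|e|=3), x=23 (|e|=3), x=36 (|e|=2) → 3

3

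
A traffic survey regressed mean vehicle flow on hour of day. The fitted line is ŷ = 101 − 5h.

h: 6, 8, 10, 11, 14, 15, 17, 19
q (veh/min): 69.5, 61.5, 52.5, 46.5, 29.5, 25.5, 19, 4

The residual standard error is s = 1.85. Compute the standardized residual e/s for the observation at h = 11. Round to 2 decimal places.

0.27

ŷ = 101 − 5·11 = 46
e = 46.5 − 46 = 0.5
e/s = 0.5 / 1.85 = 0.27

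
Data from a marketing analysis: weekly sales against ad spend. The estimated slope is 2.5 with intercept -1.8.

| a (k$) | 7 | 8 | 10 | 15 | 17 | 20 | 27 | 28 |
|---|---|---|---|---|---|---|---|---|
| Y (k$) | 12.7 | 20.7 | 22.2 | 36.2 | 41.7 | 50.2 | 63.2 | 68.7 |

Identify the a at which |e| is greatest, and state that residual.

a=7: Ŷ = -1.8 + 2.5·7 = 15.7; e = 12.7 − 15.7 = -3
a=8: Ŷ = -1.8 + 2.5·8 = 18.2; e = 20.7 − 18.2 = 2.5
a=10: Ŷ = -1.8 + 2.5·10 = 23.2; e = 22.2 − 23.2 = -1
a=15: Ŷ = -1.8 + 2.5·15 = 35.7; e = 36.2 − 35.7 = 0.5
a=17: Ŷ = -1.8 + 2.5·17 = 40.7; e = 41.7 − 40.7 = 1
a=20: Ŷ = -1.8 + 2.5·20 = 48.2; e = 50.2 − 48.2 = 2
a=27: Ŷ = -1.8 + 2.5·27 = 65.7; e = 63.2 − 65.7 = -2.5
a=28: Ŷ = -1.8 + 2.5·28 = 68.2; e = 68.7 − 68.2 = 0.5
Largest |e| is 3 at a = 7, residual -3.

a = 7, e = -3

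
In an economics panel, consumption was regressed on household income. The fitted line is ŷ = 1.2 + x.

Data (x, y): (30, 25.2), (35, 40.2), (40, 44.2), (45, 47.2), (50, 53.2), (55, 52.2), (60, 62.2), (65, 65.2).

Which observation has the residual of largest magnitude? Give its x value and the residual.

x = 30, e = -6

x=30: ŷ = 1.2 + 30 = 31.2; e = 25.2 − 31.2 = -6
x=35: ŷ = 1.2 + 35 = 36.2; e = 40.2 − 36.2 = 4
x=40: ŷ = 1.2 + 40 = 41.2; e = 44.2 − 41.2 = 3
x=45: ŷ = 1.2 + 45 = 46.2; e = 47.2 − 46.2 = 1
x=50: ŷ = 1.2 + 50 = 51.2; e = 53.2 − 51.2 = 2
x=55: ŷ = 1.2 + 55 = 56.2; e = 52.2 − 56.2 = -4
x=60: ŷ = 1.2 + 60 = 61.2; e = 62.2 − 61.2 = 1
x=65: ŷ = 1.2 + 65 = 66.2; e = 65.2 − 66.2 = -1
Largest |e| is 6 at x = 30, residual -6.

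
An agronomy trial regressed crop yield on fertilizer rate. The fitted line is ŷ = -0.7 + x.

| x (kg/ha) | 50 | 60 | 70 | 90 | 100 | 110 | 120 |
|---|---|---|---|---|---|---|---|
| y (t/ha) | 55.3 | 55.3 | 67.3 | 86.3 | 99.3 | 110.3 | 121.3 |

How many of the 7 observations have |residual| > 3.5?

x=50: ŷ = -0.7 + 50 = 49.3; e = 55.3 − 49.3 = 6
x=60: ŷ = -0.7 + 60 = 59.3; e = 55.3 − 59.3 = -4
x=70: ŷ = -0.7 + 70 = 69.3; e = 67.3 − 69.3 = -2
x=90: ŷ = -0.7 + 90 = 89.3; e = 86.3 − 89.3 = -3
x=100: ŷ = -0.7 + 100 = 99.3; e = 99.3 − 99.3 = 0
x=110: ŷ = -0.7 + 110 = 109.3; e = 110.3 − 109.3 = 1
x=120: ŷ = -0.7 + 120 = 119.3; e = 121.3 − 119.3 = 2
|e| > 3.5: x=50 (|e|=6), x=60 (|e|=4) → 2

2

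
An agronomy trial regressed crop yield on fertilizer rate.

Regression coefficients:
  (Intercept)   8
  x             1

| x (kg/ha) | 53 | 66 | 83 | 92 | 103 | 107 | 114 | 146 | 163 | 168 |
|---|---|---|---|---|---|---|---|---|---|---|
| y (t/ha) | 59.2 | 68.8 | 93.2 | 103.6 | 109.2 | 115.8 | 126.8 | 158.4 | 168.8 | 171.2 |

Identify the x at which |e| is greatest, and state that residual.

x = 66, e = -5.2

x=53: ŷ = 8 + 53 = 61; e = 59.2 − 61 = -1.8
x=66: ŷ = 8 + 66 = 74; e = 68.8 − 74 = -5.2
x=83: ŷ = 8 + 83 = 91; e = 93.2 − 91 = 2.2
x=92: ŷ = 8 + 92 = 100; e = 103.6 − 100 = 3.6
x=103: ŷ = 8 + 103 = 111; e = 109.2 − 111 = -1.8
x=107: ŷ = 8 + 107 = 115; e = 115.8 − 115 = 0.8
x=114: ŷ = 8 + 114 = 122; e = 126.8 − 122 = 4.8
x=146: ŷ = 8 + 146 = 154; e = 158.4 − 154 = 4.4
x=163: ŷ = 8 + 163 = 171; e = 168.8 − 171 = -2.2
x=168: ŷ = 8 + 168 = 176; e = 171.2 − 176 = -4.8
Largest |e| is 5.2 at x = 66, residual -5.2.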